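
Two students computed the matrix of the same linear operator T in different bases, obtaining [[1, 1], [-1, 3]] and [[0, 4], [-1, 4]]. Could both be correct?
Two matrices over a field are similar if and only if they have the same invariant factors.

Both A and B have characteristic polynomial (x - 2)^2 and minimal polynomial (x - 2)^2. Computing further, both have invariant factors (x - 2)^2. Hence A and B are similar.

Yes.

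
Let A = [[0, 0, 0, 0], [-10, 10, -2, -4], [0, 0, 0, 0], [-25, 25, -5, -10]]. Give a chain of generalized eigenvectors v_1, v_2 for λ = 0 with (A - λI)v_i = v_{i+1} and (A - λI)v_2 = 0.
v_1 = [[0, 5, 0, 12]]^T, v_2 = [[0, 2, 0, 5]]^T

We seek v_1 ∈ ker(A^2) \ ker(A), then set v_{i+1} = A v_i.

One such chain is v_1 = [[0, 5, 0, 12]]^T, v_2 = [[0, 2, 0, 5]]^T. Check: A v_2 = [[0, 0, 0, 0]]^T = 0.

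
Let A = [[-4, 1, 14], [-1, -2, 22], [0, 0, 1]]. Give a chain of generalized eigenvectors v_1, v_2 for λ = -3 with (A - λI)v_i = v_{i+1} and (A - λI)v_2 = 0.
We seek v_1 ∈ ker((A + 3I)^2) \ ker(A + 3I), then set v_{i+1} = (A + 3I) v_i.

One such chain is v_1 = [[0, 1, 0]]^T, v_2 = [[1, 1, 0]]^T. Check: (A + 3I) v_2 = [[0, 0, 0]]^T = 0.

v_1 = [[0, 1, 0]]^T, v_2 = [[1, 1, 0]]^T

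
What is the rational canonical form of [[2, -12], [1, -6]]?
The invariant factors of A (the non-unit diagonal entries of the Smith normal form of xI - A over ℚ[x]) are x(x + 4), each dividing the next. The characteristic polynomial is their product, x(x + 4).

The rational canonical form is the block-diagonal matrix of companion matrices C(f_i):
R = [[0, 0], [1, -4]].

R = [[0, 0], [1, -4]]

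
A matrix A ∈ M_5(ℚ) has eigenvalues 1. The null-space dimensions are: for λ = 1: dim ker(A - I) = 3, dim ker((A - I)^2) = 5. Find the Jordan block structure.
λ = 1: successive nullity increments [3, 2] count blocks of size ≥ k; block sizes are [2, 2, 1].

Jordan blocks: (1, 2), (1, 2), (1, 1)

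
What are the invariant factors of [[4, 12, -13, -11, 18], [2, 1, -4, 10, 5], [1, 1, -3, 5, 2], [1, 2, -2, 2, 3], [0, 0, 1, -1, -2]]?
The Jordan structure of A has elementary divisors (x + 2)^3, (x - 4)^2. Arranging the block sizes at each eigenvalue in decreasing order and taking row products gives the invariant factors.

Invariant factors (smallest first, each dividing the next): (x - 4)^2(x + 2)^3.

Check: the last factor (x - 4)^2(x + 2)^3 is the minimal polynomial, and the product (x - 4)^2(x + 2)^3 is the characteristic polynomial.

(x - 4)^2(x + 2)^3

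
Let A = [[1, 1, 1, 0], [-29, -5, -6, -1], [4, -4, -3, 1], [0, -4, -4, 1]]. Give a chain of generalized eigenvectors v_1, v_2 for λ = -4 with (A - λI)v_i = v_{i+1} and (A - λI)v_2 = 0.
v_1 = [[0, 1, 0, 0]]^T, v_2 = [[1, -1, -4, -4]]^T

We seek v_1 ∈ ker((A + 4I)^2) \ ker(A + 4I), then set v_{i+1} = (A + 4I) v_i.

One such chain is v_1 = [[0, 1, 0, 0]]^T, v_2 = [[1, -1, -4, -4]]^T. Check: (A + 4I) v_2 = [[0, 0, 0, 0]]^T = 0.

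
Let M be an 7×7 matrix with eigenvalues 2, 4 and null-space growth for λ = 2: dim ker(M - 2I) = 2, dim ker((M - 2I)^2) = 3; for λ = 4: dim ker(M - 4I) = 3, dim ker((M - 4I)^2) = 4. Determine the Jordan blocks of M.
Jordan blocks: (2, 2), (2, 1), (4, 2), (4, 1), (4, 1)

λ = 2: successive nullity increments [2, 1] count blocks of size ≥ k; block sizes are [2, 1].
λ = 4: successive nullity increments [3, 1] count blocks of size ≥ k; block sizes are [2, 1, 1].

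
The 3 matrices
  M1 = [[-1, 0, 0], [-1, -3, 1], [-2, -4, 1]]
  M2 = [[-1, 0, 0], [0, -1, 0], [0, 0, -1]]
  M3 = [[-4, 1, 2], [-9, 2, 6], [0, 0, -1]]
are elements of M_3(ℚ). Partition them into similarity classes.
2 classes: {M1, M3}, {M2}

Characteristic polynomials: χ_{M1} = (x + 1)^3, χ_{M2} = (x + 1)^3, χ_{M3} = (x + 1)^3.

{M1, M3}: invariant factors x + 1, (x + 1)^2.

{M2}: invariant factors x + 1, x + 1, x + 1.

Matrices are similar if and only if their invariant-factor lists agree; the partition into similarity classes is {M1, M3}, {M2}.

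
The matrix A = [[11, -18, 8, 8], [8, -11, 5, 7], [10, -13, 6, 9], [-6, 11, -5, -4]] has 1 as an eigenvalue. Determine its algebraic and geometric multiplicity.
The characteristic polynomial is (x - 1)^3(x + 1), so the factor x - 1 appears with exponent 3: the algebraic multiplicity is 3.

rank(A - I) = 3, so the eigenspace has dimension 4 - 3 = 1: the geometric multiplicity is 1.

Since 1 < 3, A is not diagonalizable.

algebraic multiplicity 3, geometric multiplicity 1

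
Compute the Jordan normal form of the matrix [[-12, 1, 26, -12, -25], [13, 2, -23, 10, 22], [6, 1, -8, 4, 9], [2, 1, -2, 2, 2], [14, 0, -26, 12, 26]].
The characteristic polynomial is det(xI - A) = (x - 2)^5, so the eigenvalues are 2 (algebraic multiplicity 5).

For λ = 2: rank(A - 2I) = 3, rank((A - 2I)^2) = 1, rank((A - 2I)^3) = 0. The eigenspace has dimension 5 - 3 = 2, so there are 2 Jordan blocks; the rank sequence gives block sizes [3, 2].

Assembling the blocks gives the Jordan form J above.

J = [[2, 1, 0, 0, 0], [0, 2, 1, 0, 0], [0, 0, 2, 0, 0], [0, 0, 0, 2, 1], [0, 0, 0, 0, 2]]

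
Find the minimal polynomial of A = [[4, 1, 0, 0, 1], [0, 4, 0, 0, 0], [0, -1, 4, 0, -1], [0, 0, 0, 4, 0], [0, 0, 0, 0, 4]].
The characteristic polynomial factors as (x - 4)^5. The minimal polynomial is ∏(x - λ)^{k_λ} where k_λ is the size of the largest Jordan block at λ.

For λ = 4: rank(A - 4I) = 1, and the largest Jordan block has size 2 (the smallest k with rank((A - 4I)^k) = rank((A - 4I)^(k+1))).

So m_A(x) = (x - 4)^2.

m_A(x) = (x - 4)^2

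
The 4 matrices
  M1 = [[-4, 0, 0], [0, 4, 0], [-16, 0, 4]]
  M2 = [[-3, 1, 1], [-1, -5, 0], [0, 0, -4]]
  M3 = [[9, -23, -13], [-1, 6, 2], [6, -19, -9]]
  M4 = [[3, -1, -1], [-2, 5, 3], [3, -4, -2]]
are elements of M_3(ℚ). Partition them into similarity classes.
3 classes: {M1}, {M2}, {M3, M4}

Characteristic polynomials: χ_{M1} = (x - 4)^2(x + 4), χ_{M2} = (x + 4)^3, χ_{M3} = (x - 2)^3, χ_{M4} = (x - 2)^3.

{M1}: invariant factors x - 4, (x - 4)(x + 4).

{M2}: invariant factors (x + 4)^3.

{M3, M4}: invariant factors (x - 2)^3.

Matrices are similar if and only if their invariant-factor lists agree; the partition into similarity classes is {M1}, {M2}, {M3, M4}.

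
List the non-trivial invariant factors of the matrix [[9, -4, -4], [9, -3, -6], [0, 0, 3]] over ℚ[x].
x - 3, (x - 3)^2

The Jordan structure of A has elementary divisors (x - 3)^2, (x - 3). Arranging the block sizes at each eigenvalue in decreasing order and taking row products gives the invariant factors.

Invariant factors (smallest first, each dividing the next): x - 3, (x - 3)^2.

Check: the last factor (x - 3)^2 is the minimal polynomial, and the product (x - 3)^3 is the characteristic polynomial.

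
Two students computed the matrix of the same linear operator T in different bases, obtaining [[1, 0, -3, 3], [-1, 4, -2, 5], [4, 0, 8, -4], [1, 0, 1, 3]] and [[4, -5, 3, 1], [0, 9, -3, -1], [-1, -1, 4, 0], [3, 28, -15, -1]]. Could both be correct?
Two matrices over a field are similar if and only if they have the same invariant factors.

Both A and B have characteristic polynomial (x - 4)^4 and minimal polynomial (x - 4)^2. Computing further, both have invariant factors (x - 4)^2, (x - 4)^2. Hence A and B are similar.

Yes.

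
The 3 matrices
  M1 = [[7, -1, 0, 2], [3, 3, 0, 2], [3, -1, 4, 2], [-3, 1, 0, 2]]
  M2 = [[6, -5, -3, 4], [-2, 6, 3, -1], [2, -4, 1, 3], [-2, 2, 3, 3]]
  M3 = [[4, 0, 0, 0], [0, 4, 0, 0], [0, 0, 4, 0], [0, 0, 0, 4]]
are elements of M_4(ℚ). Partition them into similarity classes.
Characteristic polynomials: χ_{M1} = (x - 4)^4, χ_{M2} = (x - 4)^4, χ_{M3} = (x - 4)^4.

{M1}: invariant factors x - 4, x - 4, (x - 4)^2.

{M2}: invariant factors (x - 4)^2, (x - 4)^2.

{M3}: invariant factors x - 4, x - 4, x - 4, x - 4.

Matrices are similar if and only if their invariant-factor lists agree; the partition into similarity classes is {M1}, {M2}, {M3}.

3 classes: {M1}, {M2}, {M3}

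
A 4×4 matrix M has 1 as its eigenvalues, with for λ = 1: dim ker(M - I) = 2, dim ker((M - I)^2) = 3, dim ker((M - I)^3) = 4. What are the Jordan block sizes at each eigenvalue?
Jordan blocks: (1, 3), (1, 1)

λ = 1: successive nullity increments [2, 1, 1] count blocks of size ≥ k; block sizes are [3, 1].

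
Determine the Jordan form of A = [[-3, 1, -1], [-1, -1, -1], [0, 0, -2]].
J = [[-2, 1, 0], [0, -2, 0], [0, 0, -2]]

The characteristic polynomial is det(xI - A) = (x + 2)^3, so the eigenvalues are -2 (algebraic multiplicity 3).

For λ = -2: rank(A + 2I) = 1, rank((A + 2I)^2) = 0. The eigenspace has dimension 3 - 1 = 2, so there are 2 Jordan blocks; the rank sequence gives block sizes [2, 1].

Assembling the blocks gives the Jordan form J above.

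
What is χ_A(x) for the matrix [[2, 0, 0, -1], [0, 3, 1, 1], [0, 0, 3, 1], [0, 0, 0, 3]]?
xI - A = [[x - 2, 0, 0, 1], [0, x - 3, -1, -1], [0, 0, x - 3, -1], [0, 0, 0, x - 3]].

Expanding det(xI - A) along the first row:
det(xI - A) = + (x - 2)·det([[x - 3, -1, -1], [0, x - 3, -1], [0, 0, x - 3]]) - (0)·det([[0, -1, -1], [0, x - 3, -1], [0, 0, x - 3]]) + (0)·det([[0, x - 3, -1], [0, 0, -1], [0, 0, x - 3]]) - (1)·det([[0, x - 3, -1], [0, 0, x - 3], [0, 0, 0]]).

Evaluating gives χ_A(x) = x^4 - 11x^3 + 45x^2 - 81x + 54 = (x - 3)^3(x - 2).

χ_A(x) = (x - 3)^3(x - 2)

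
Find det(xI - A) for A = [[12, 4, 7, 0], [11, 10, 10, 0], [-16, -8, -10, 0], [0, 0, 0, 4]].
xI - A = [[x - 12, -4, -7, 0], [-11, x - 10, -10, 0], [16, 8, x + 10, 0], [0, 0, 0, x - 4]].

Expanding det(xI - A) along the first row:
det(xI - A) = + (x - 12)·det([[x - 10, -10, 0], [8, x + 10, 0], [0, 0, x - 4]]) - (-4)·det([[-11, -10, 0], [16, x + 10, 0], [0, 0, x - 4]]) + (-7)·det([[-11, x - 10, 0], [16, 8, 0], [0, 0, x - 4]]) - (0)·det([[-11, x - 10, -10], [16, 8, x + 10], [0, 0, 0]]).

Evaluating gives χ_A(x) = x^4 - 16x^3 + 96x^2 - 256x + 256 = (x - 4)^4.

χ_A(x) = (x - 4)^4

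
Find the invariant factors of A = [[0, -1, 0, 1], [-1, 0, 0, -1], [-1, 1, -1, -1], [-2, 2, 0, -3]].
x + 1, x + 1, (x + 1)^2

The Jordan structure of A has elementary divisors (x + 1)^2, (x + 1), (x + 1). Arranging the block sizes at each eigenvalue in decreasing order and taking row products gives the invariant factors.

Invariant factors (smallest first, each dividing the next): x + 1, x + 1, (x + 1)^2.

Check: the last factor (x + 1)^2 is the minimal polynomial, and the product (x + 1)^4 is the characteristic polynomial.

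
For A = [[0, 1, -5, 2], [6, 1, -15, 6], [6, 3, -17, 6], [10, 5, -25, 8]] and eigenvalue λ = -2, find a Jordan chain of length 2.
v_1 = [[-1, -2, -1, 0]]^T, v_2 = [[1, 3, 3, 5]]^T

We seek v_1 ∈ ker((A + 2I)^2) \ ker(A + 2I), then set v_{i+1} = (A + 2I) v_i.

One such chain is v_1 = [[-1, -2, -1, 0]]^T, v_2 = [[1, 3, 3, 5]]^T. Check: (A + 2I) v_2 = [[0, 0, 0, 0]]^T = 0.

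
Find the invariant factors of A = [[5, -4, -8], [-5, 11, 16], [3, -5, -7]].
(x - 3)^3

The Jordan structure of A has elementary divisors (x - 3)^3. Arranging the block sizes at each eigenvalue in decreasing order and taking row products gives the invariant factors.

Invariant factors (smallest first, each dividing the next): (x - 3)^3.

Check: the last factor (x - 3)^3 is the minimal polynomial, and the product (x - 3)^3 is the characteristic polynomial.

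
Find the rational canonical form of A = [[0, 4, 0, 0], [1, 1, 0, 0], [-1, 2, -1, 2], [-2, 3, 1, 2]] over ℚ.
The invariant factors of A (the non-unit diagonal entries of the Smith normal form of xI - A over ℚ[x]) are x^2 - x - 4, x^2 - x - 4, each dividing the next. The characteristic polynomial is their product, (x^2 - x - 4)^2.

The rational canonical form is the block-diagonal matrix of companion matrices C(f_i):
R = [[0, 4, 0, 0], [1, 1, 0, 0], [0, 0, 0, 4], [0, 0, 1, 1]].

Note the characteristic polynomial does not split into linear factors over ℚ, so A has no Jordan form over ℚ; the rational canonical form exists over any field.

R = [[0, 4, 0, 0], [1, 1, 0, 0], [0, 0, 0, 4], [0, 0, 1, 1]]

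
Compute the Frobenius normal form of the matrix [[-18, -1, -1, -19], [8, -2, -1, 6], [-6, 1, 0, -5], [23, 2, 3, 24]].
R = [[0, 0, 0, -20], [1, 0, 0, 1], [0, 1, 0, 1], [0, 0, 1, 4]]

The invariant factors of A (the non-unit diagonal entries of the Smith normal form of xI - A over ℚ[x]) are (x - 4)(x^3 - x - 5), each dividing the next. The characteristic polynomial is their product, (x - 4)(x^3 - x - 5).

The rational canonical form is the block-diagonal matrix of companion matrices C(f_i):
R = [[0, 0, 0, -20], [1, 0, 0, 1], [0, 1, 0, 1], [0, 0, 1, 4]].

Note the characteristic polynomial does not split into linear factors over ℚ, so A has no Jordan form over ℚ; the rational canonical form exists over any field.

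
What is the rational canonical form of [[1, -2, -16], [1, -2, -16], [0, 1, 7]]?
The invariant factors of A (the non-unit diagonal entries of the Smith normal form of xI - A over ℚ[x]) are x(x - 3)^2, each dividing the next. The characteristic polynomial is their product, x(x - 3)^2.

The rational canonical form is the block-diagonal matrix of companion matrices C(f_i):
R = [[0, 0, 0], [1, 0, -9], [0, 1, 6]].

R = [[0, 0, 0], [1, 0, -9], [0, 1, 6]]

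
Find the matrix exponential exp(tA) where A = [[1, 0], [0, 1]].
e^{tA} = [[e^{t}, 0], [0, e^{t}]]

A has Jordan form J = [[1, 0], [0, 1]] with A = PJP^{-1}, so e^{tA} = P e^{tJ} P^{-1}.

For a Jordan block J_k(λ), e^{tJ_k(λ)} = e^{λt} · (I + tN + t^2 N^2/2! + ... + t^{k-1} N^{k-1}/(k-1)!) where N is the nilpotent superdiagonal part.

Assembling the blocks and conjugating back gives the entries of e^{tA} as shown above.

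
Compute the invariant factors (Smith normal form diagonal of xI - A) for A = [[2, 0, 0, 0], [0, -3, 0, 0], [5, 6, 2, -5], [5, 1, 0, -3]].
x - 2, (x - 2)(x + 3)^2

The Jordan structure of A has elementary divisors (x + 3)^2, (x - 2), (x - 2). Arranging the block sizes at each eigenvalue in decreasing order and taking row products gives the invariant factors.

Invariant factors (smallest first, each dividing the next): x - 2, (x - 2)(x + 3)^2.

Check: the last factor (x - 2)(x + 3)^2 is the minimal polynomial, and the product (x - 2)^2(x + 3)^2 is the characteristic polynomial.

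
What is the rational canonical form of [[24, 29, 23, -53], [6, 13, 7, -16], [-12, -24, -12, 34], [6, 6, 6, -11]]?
R = [[0, -12, 0, 0], [1, 7, 0, 0], [0, 0, 0, -12], [0, 0, 1, 7]]

The invariant factors of A (the non-unit diagonal entries of the Smith normal form of xI - A over ℚ[x]) are (x - 4)(x - 3), (x - 4)(x - 3), each dividing the next. The characteristic polynomial is their product, (x - 4)^2(x - 3)^2.

The rational canonical form is the block-diagonal matrix of companion matrices C(f_i):
R = [[0, -12, 0, 0], [1, 7, 0, 0], [0, 0, 0, -12], [0, 0, 1, 7]].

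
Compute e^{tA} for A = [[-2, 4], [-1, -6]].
e^{tA} = [[(2*t + 1)*e^{-4*t}, 4*t*e^{-4*t}], [-t*e^{-4*t}, (1 - 2*t)*e^{-4*t}]]

A has Jordan form J = [[-4, 1], [0, -4]] with A = PJP^{-1}, so e^{tA} = P e^{tJ} P^{-1}.

For a Jordan block J_k(λ), e^{tJ_k(λ)} = e^{λt} · (I + tN + t^2 N^2/2! + ... + t^{k-1} N^{k-1}/(k-1)!) where N is the nilpotent superdiagonal part.

Assembling the blocks and conjugating back gives the entries of e^{tA} as shown above.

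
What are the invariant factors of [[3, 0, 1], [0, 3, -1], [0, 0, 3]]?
x - 3, (x - 3)^2

The Jordan structure of A has elementary divisors (x - 3)^2, (x - 3). Arranging the block sizes at each eigenvalue in decreasing order and taking row products gives the invariant factors.

Invariant factors (smallest first, each dividing the next): x - 3, (x - 3)^2.

Check: the last factor (x - 3)^2 is the minimal polynomial, and the product (x - 3)^3 is the characteristic polynomial.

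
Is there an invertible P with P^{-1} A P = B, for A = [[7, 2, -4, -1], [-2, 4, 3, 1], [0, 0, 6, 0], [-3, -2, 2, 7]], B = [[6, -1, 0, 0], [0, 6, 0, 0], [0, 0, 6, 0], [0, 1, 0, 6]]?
No.

Both have characteristic polynomial (x - 6)^4, but the minimal polynomial of A is (x - 6)^3 while the minimal polynomial of B is (x - 6)^2. The minimal polynomial is a similarity invariant, so A and B are not similar.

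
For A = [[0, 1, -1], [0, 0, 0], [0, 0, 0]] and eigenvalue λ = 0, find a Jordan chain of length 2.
We seek v_1 ∈ ker(A^2) \ ker(A), then set v_{i+1} = A v_i.

One such chain is v_1 = [[1, -2, -3]]^T, v_2 = [[1, 0, 0]]^T. Check: A v_2 = [[0, 0, 0]]^T = 0.

v_1 = [[1, -2, -3]]^T, v_2 = [[1, 0, 0]]^T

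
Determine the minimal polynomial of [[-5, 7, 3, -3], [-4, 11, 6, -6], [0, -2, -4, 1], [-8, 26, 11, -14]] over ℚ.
The characteristic polynomial factors as (x + 3)^4. The minimal polynomial is ∏(x - λ)^{k_λ} where k_λ is the size of the largest Jordan block at λ.

For λ = -3: rank(A + 3I) = 2, and the largest Jordan block has size 2 (the smallest k with rank((A + 3I)^k) = rank((A + 3I)^(k+1))).

So m_A(x) = (x + 3)^2.

m_A(x) = (x + 3)^2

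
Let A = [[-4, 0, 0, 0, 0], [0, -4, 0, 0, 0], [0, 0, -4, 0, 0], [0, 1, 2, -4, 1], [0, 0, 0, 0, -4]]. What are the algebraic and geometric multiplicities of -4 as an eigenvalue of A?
The characteristic polynomial is (x + 4)^5, so the factor x + 4 appears with exponent 5: the algebraic multiplicity is 5.

rank(A + 4I) = 1, so the eigenspace has dimension 5 - 1 = 4: the geometric multiplicity is 4.

Since 4 < 5, A is not diagonalizable.

algebraic multiplicity 5, geometric multiplicity 4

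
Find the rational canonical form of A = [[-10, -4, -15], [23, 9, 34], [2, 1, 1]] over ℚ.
R = [[0, 0, -5], [1, 0, 3], [0, 1, 0]]

The invariant factors of A (the non-unit diagonal entries of the Smith normal form of xI - A over ℚ[x]) are x^3 - 3x + 5, each dividing the next. The characteristic polynomial is their product, x^3 - 3x + 5.

The rational canonical form is the block-diagonal matrix of companion matrices C(f_i):
R = [[0, 0, -5], [1, 0, 3], [0, 1, 0]].

Note the characteristic polynomial does not split into linear factors over ℚ, so A has no Jordan form over ℚ; the rational canonical form exists over any field.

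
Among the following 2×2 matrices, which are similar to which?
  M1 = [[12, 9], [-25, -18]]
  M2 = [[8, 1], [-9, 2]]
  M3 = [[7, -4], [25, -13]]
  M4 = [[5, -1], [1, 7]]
Characteristic polynomials: χ_{M1} = (x + 3)^2, χ_{M2} = (x - 5)^2, χ_{M3} = (x + 3)^2, χ_{M4} = (x - 6)^2.

{M1, M3}: invariant factors (x + 3)^2.

{M2}: invariant factors (x - 5)^2.

{M4}: invariant factors (x - 6)^2.

Matrices are similar if and only if their invariant-factor lists agree; the partition into similarity classes is {M1, M3}, {M2}, {M4}.

3 classes: {M1, M3}, {M2}, {M4}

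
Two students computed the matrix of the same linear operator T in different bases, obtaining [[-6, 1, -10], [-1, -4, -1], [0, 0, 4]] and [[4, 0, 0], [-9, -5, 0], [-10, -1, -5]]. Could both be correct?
Two matrices over a field are similar if and only if they have the same invariant factors.

Both A and B have characteristic polynomial (x - 4)(x + 5)^2 and minimal polynomial (x - 4)(x + 5)^2. Computing further, both have invariant factors (x - 4)(x + 5)^2. Hence A and B are similar.

Yes.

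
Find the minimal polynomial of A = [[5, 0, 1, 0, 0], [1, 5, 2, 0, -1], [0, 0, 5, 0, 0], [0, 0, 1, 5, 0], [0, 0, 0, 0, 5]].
m_A(x) = (x - 5)^3

The characteristic polynomial factors as (x - 5)^5. The minimal polynomial is ∏(x - λ)^{k_λ} where k_λ is the size of the largest Jordan block at λ.

For λ = 5: rank(A - 5I) = 2, and the largest Jordan block has size 3 (the smallest k with rank((A - 5I)^k) = rank((A - 5I)^(k+1))).

So m_A(x) = (x - 5)^3.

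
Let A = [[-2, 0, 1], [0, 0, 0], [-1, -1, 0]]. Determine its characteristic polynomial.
xI - A = [[x + 2, 0, -1], [0, x, 0], [1, 1, x]].

Expanding det(xI - A) along the first row:
det(xI - A) = + (x + 2)·det([[x, 0], [1, x]]) - (0)·det([[0, 0], [1, x]]) + (-1)·det([[0, x], [1, 1]]).

Evaluating gives χ_A(x) = x^3 + 2x^2 + x = x(x + 1)^2.

χ_A(x) = x(x + 1)^2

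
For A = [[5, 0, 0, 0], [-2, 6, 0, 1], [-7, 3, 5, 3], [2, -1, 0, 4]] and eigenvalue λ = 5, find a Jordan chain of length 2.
We seek v_1 ∈ ker((A - 5I)^2) \ ker(A - 5I), then set v_{i+1} = (A - 5I) v_i.

One such chain is v_1 = [[1, 1, 3, 1]]^T, v_2 = [[0, 0, -1, 0]]^T. Check: (A - 5I) v_2 = [[0, 0, 0, 0]]^T = 0.

v_1 = [[1, 1, 3, 1]]^T, v_2 = [[0, 0, -1, 0]]^T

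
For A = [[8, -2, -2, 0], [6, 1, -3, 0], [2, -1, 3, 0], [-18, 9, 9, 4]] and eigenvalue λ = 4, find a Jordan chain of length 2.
v_1 = [[-2, -2, -1, 6]]^T, v_2 = [[-2, -3, -1, 9]]^T

We seek v_1 ∈ ker((A - 4I)^2) \ ker(A - 4I), then set v_{i+1} = (A - 4I) v_i.

One such chain is v_1 = [[-2, -2, -1, 6]]^T, v_2 = [[-2, -3, -1, 9]]^T. Check: (A - 4I) v_2 = [[0, 0, 0, 0]]^T = 0.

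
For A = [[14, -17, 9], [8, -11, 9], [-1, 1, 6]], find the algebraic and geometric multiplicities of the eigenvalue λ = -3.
The characteristic polynomial is (x - 6)^2(x + 3), so the factor x + 3 appears with exponent 1: the algebraic multiplicity is 1.

rank(A + 3I) = 2, so the eigenspace has dimension 3 - 2 = 1: the geometric multiplicity is 1.

algebraic multiplicity 1, geometric multiplicity 1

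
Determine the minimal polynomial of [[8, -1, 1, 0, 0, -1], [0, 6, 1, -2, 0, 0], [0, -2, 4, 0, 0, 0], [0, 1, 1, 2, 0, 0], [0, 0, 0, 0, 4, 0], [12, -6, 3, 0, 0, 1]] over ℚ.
The characteristic polynomial factors as (x - 5)(x - 4)^5. The minimal polynomial is ∏(x - λ)^{k_λ} where k_λ is the size of the largest Jordan block at λ.

For λ = 4: rank(A - 4I) = 3, and the largest Jordan block has size 3 (the smallest k with rank((A - 4I)^k) = rank((A - 4I)^(k+1))).
For λ = 5: rank(A - 5I) = 5, and the largest Jordan block has size 1 (the smallest k with rank((A - 5I)^k) = rank((A - 5I)^(k+1))).

So m_A(x) = (x - 5)(x - 4)^3.

m_A(x) = (x - 5)(x - 4)^3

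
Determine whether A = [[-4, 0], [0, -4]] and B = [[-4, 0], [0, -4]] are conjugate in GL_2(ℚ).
Yes.

Two matrices over a field are similar if and only if they have the same invariant factors.

Both A and B have characteristic polynomial (x + 4)^2 and minimal polynomial x + 4. Computing further, both have invariant factors x + 4, x + 4. Hence A and B are similar.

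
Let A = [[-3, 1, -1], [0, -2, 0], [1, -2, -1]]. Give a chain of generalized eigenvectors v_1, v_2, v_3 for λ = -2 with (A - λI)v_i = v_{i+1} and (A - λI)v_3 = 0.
v_1 = [[0, 1, 1]]^T, v_2 = [[0, 0, -1]]^T, v_3 = [[1, 0, -1]]^T

We seek v_1 ∈ ker((A + 2I)^3) \ ker((A + 2I)^2), then set v_{i+1} = (A + 2I) v_i.

One such chain is v_1 = [[0, 1, 1]]^T, v_2 = [[0, 0, -1]]^T, v_3 = [[1, 0, -1]]^T. Check: (A + 2I) v_3 = [[0, 0, 0]]^T = 0.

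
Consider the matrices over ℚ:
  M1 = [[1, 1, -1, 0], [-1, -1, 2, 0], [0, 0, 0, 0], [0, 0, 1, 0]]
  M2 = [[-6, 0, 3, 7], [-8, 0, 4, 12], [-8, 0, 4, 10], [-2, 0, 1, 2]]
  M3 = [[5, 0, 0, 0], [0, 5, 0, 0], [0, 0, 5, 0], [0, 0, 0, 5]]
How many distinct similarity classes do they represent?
Characteristic polynomials: χ_{M1} = x^4, χ_{M2} = x^4, χ_{M3} = (x - 5)^4.

{M1, M2}: invariant factors x, x^3.

{M3}: invariant factors x - 5, x - 5, x - 5, x - 5.

Matrices are similar if and only if their invariant-factor lists agree; the partition into similarity classes is {M1, M2}, {M3}.

2 classes: {M1, M2}, {M3}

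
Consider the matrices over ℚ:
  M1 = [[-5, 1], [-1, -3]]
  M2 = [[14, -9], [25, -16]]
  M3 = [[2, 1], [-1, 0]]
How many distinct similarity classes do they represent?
3 classes: {M1}, {M2}, {M3}

Characteristic polynomials: χ_{M1} = (x + 4)^2, χ_{M2} = (x + 1)^2, χ_{M3} = (x - 1)^2.

{M1}: invariant factors (x + 4)^2.

{M2}: invariant factors (x + 1)^2.

{M3}: invariant factors (x - 1)^2.

Matrices are similar if and only if their invariant-factor lists agree; the partition into similarity classes is {M1}, {M2}, {M3}.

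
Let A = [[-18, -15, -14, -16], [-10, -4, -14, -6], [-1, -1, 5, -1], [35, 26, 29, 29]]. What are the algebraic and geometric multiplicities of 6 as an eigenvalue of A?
The characteristic polynomial is x^2(x - 6)^2, so the factor x - 6 appears with exponent 2: the algebraic multiplicity is 2.

rank(A - 6I) = 3, so the eigenspace has dimension 4 - 3 = 1: the geometric multiplicity is 1.

Since 1 < 2, A is not diagonalizable.

algebraic multiplicity 2, geometric multiplicity 1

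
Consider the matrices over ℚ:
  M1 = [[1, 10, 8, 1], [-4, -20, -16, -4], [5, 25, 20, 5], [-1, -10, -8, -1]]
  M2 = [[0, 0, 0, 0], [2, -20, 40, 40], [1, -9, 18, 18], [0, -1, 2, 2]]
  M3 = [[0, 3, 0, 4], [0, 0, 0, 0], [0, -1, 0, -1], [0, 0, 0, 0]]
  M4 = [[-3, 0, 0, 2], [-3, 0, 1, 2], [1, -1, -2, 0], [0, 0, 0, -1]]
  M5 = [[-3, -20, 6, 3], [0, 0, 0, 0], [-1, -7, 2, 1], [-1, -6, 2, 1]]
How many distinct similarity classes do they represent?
Characteristic polynomials: χ_{M1} = x^4, χ_{M2} = x^4, χ_{M3} = x^4, χ_{M4} = (x + 1)^3(x + 3), χ_{M5} = x^4.

{M1, M2, M3, M5}: invariant factors x^2, x^2.

{M4}: invariant factors x + 1, (x + 1)^2(x + 3).

Matrices are similar if and only if their invariant-factor lists agree; the partition into similarity classes is {M1, M2, M3, M5}, {M4}.

2 classes: {M1, M2, M3, M5}, {M4}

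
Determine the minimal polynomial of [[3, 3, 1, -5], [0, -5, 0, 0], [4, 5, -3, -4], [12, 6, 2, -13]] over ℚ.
The characteristic polynomial factors as (x + 3)(x + 5)^3. The minimal polynomial is ∏(x - λ)^{k_λ} where k_λ is the size of the largest Jordan block at λ.

For λ = -5: rank(A + 5I) = 3, and the largest Jordan block has size 3 (the smallest k with rank((A + 5I)^k) = rank((A + 5I)^(k+1))).
For λ = -3: rank(A + 3I) = 3, and the largest Jordan block has size 1 (the smallest k with rank((A + 3I)^k) = rank((A + 3I)^(k+1))).

So m_A(x) = (x + 3)(x + 5)^3.

m_A(x) = (x + 3)(x + 5)^3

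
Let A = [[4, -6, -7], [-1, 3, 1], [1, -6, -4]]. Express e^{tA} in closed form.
e^{tA} = [[(t + 1)*e^{3*t}, -2*sinh(3*t), (-(t + 1)*e^{6*t} + 1)*e^{-3*t}], [-t*e^{3*t}, e^{3*t}, t*e^{3*t}], [t*e^{3*t}, -2*sinh(3*t), (-t*e^{6*t} + 1)*e^{-3*t}]]

A has Jordan form J = [[-3, 0, 0], [0, 3, 1], [0, 0, 3]] with A = PJP^{-1}, so e^{tA} = P e^{tJ} P^{-1}.

For a Jordan block J_k(λ), e^{tJ_k(λ)} = e^{λt} · (I + tN + t^2 N^2/2! + ... + t^{k-1} N^{k-1}/(k-1)!) where N is the nilpotent superdiagonal part.

Assembling the blocks and conjugating back gives the entries of e^{tA} as shown above.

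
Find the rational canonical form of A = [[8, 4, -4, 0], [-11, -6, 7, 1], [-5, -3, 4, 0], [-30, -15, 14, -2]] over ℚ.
The invariant factors of A (the non-unit diagonal entries of the Smith normal form of xI - A over ℚ[x]) are (x^2 - 2x + 2)^2, each dividing the next. The characteristic polynomial is their product, (x^2 - 2x + 2)^2.

The rational canonical form is the block-diagonal matrix of companion matrices C(f_i):
R = [[0, 0, 0, -4], [1, 0, 0, 8], [0, 1, 0, -8], [0, 0, 1, 4]].

Note the characteristic polynomial does not split into linear factors over ℚ, so A has no Jordan form over ℚ; the rational canonical form exists over any field.

R = [[0, 0, 0, -4], [1, 0, 0, 8], [0, 1, 0, -8], [0, 0, 1, 4]]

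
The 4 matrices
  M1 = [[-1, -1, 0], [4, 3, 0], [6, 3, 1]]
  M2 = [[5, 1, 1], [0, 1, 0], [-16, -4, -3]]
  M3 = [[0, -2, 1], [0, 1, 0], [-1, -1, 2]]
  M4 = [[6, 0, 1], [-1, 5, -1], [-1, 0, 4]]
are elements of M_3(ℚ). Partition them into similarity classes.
3 classes: {M1, M2}, {M3}, {M4}

Characteristic polynomials: χ_{M1} = (x - 1)^3, χ_{M2} = (x - 1)^3, χ_{M3} = (x - 1)^3, χ_{M4} = (x - 5)^3.

{M1, M2}: invariant factors x - 1, (x - 1)^2.

{M3}: invariant factors (x - 1)^3.

{M4}: invariant factors x - 5, (x - 5)^2.

Matrices are similar if and only if their invariant-factor lists agree; the partition into similarity classes is {M1, M2}, {M3}, {M4}.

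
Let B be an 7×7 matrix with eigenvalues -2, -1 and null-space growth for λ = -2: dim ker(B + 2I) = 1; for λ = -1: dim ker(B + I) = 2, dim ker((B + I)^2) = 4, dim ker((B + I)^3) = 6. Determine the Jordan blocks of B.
Jordan blocks: (-2, 1), (-1, 3), (-1, 3)

λ = -2: successive nullity increments [1] count blocks of size ≥ k; block sizes are [1].
λ = -1: successive nullity increments [2, 2, 2] count blocks of size ≥ k; block sizes are [3, 3].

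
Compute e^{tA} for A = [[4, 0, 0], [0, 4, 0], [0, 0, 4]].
e^{tA} = [[e^{4*t}, 0, 0], [0, e^{4*t}, 0], [0, 0, e^{4*t}]]

A has Jordan form J = [[4, 0, 0], [0, 4, 0], [0, 0, 4]] with A = PJP^{-1}, so e^{tA} = P e^{tJ} P^{-1}.

For a Jordan block J_k(λ), e^{tJ_k(λ)} = e^{λt} · (I + tN + t^2 N^2/2! + ... + t^{k-1} N^{k-1}/(k-1)!) where N is the nilpotent superdiagonal part.

Assembling the blocks and conjugating back gives the entries of e^{tA} as shown above.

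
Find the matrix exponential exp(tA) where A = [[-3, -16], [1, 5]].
A has Jordan form J = [[1, 1], [0, 1]] with A = PJP^{-1}, so e^{tA} = P e^{tJ} P^{-1}.

For a Jordan block J_k(λ), e^{tJ_k(λ)} = e^{λt} · (I + tN + t^2 N^2/2! + ... + t^{k-1} N^{k-1}/(k-1)!) where N is the nilpotent superdiagonal part.

Assembling the blocks and conjugating back gives the entries of e^{tA} as shown above.

e^{tA} = [[(1 - 4*t)*e^{t}, -16*t*e^{t}], [t*e^{t}, (4*t + 1)*e^{t}]]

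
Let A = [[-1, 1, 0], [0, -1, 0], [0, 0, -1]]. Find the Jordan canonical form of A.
J = [[-1, 1, 0], [0, -1, 0], [0, 0, -1]]

The characteristic polynomial is det(xI - A) = (x + 1)^3, so the eigenvalues are -1 (algebraic multiplicity 3).

For λ = -1: rank(A + I) = 1, rank((A + I)^2) = 0. The eigenspace has dimension 3 - 1 = 2, so there are 2 Jordan blocks; the rank sequence gives block sizes [2, 1].

Assembling the blocks gives the Jordan form J above.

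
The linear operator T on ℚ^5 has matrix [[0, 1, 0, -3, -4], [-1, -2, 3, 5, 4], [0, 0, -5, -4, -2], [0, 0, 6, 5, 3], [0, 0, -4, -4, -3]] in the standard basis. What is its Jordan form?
The characteristic polynomial is det(xI - A) = (x + 1)^5, so the eigenvalues are -1 (algebraic multiplicity 5).

For λ = -1: rank(A + I) = 3, rank((A + I)^2) = 1, rank((A + I)^3) = 0. The eigenspace has dimension 5 - 3 = 2, so there are 2 Jordan blocks; the rank sequence gives block sizes [3, 2].

Assembling the blocks gives the Jordan form J above.

J = [[-1, 1, 0, 0, 0], [0, -1, 1, 0, 0], [0, 0, -1, 0, 0], [0, 0, 0, -1, 1], [0, 0, 0, 0, -1]]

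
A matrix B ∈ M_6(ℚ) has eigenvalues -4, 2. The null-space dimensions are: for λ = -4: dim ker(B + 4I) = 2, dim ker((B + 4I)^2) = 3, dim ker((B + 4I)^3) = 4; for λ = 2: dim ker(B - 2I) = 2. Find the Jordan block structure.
Jordan blocks: (-4, 3), (-4, 1), (2, 1), (2, 1)

λ = -4: successive nullity increments [2, 1, 1] count blocks of size ≥ k; block sizes are [3, 1].
λ = 2: successive nullity increments [2] count blocks of size ≥ k; block sizes are [1, 1].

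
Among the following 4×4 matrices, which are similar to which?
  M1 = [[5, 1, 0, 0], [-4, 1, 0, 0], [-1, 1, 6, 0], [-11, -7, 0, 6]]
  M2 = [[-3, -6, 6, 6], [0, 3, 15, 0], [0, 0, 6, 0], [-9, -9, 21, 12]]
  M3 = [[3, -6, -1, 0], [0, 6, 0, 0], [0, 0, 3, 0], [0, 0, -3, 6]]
Characteristic polynomials: χ_{M1} = (x - 6)^2(x - 3)^2, χ_{M2} = (x - 6)^2(x - 3)^2, χ_{M3} = (x - 6)^2(x - 3)^2.

{M1, M3}: invariant factors x - 6, (x - 6)(x - 3)^2.

{M2}: invariant factors (x - 6)(x - 3), (x - 6)(x - 3).

Matrices are similar if and only if their invariant-factor lists agree; the partition into similarity classes is {M1, M3}, {M2}.

2 classes: {M1, M3}, {M2}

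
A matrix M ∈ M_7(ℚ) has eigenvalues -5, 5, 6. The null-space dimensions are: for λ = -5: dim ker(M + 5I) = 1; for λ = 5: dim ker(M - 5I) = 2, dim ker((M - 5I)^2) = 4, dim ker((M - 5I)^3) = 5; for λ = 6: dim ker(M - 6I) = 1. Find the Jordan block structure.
Jordan blocks: (-5, 1), (5, 3), (5, 2), (6, 1)

λ = -5: successive nullity increments [1] count blocks of size ≥ k; block sizes are [1].
λ = 5: successive nullity increments [2, 2, 1] count blocks of size ≥ k; block sizes are [3, 2].
λ = 6: successive nullity increments [1] count blocks of size ≥ k; block sizes are [1].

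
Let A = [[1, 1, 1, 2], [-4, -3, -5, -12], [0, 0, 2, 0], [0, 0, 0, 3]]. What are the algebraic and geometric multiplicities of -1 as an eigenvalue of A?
The characteristic polynomial is (x - 3)(x - 2)(x + 1)^2, so the factor x + 1 appears with exponent 2: the algebraic multiplicity is 2.

rank(A + I) = 3, so the eigenspace has dimension 4 - 3 = 1: the geometric multiplicity is 1.

Since 1 < 2, A is not diagonalizable.

algebraic multiplicity 2, geometric multiplicity 1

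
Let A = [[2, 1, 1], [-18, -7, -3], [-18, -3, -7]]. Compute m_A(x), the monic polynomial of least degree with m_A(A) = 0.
m_A(x) = (x + 4)^2

The characteristic polynomial factors as (x + 4)^3. The minimal polynomial is ∏(x - λ)^{k_λ} where k_λ is the size of the largest Jordan block at λ.

For λ = -4: rank(A + 4I) = 1, and the largest Jordan block has size 2 (the smallest k with rank((A + 4I)^k) = rank((A + 4I)^(k+1))).

So m_A(x) = (x + 4)^2.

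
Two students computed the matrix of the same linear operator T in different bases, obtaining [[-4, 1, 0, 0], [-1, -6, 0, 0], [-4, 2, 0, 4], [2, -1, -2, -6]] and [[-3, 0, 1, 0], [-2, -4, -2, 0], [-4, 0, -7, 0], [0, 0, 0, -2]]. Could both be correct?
Yes.

Two matrices over a field are similar if and only if they have the same invariant factors.

Both A and B have characteristic polynomial (x + 2)(x + 4)(x + 5)^2 and minimal polynomial (x + 2)(x + 4)(x + 5)^2. Computing further, both have invariant factors (x + 2)(x + 4)(x + 5)^2. Hence A and B are similar.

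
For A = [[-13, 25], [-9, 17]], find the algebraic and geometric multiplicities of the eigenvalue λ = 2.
The characteristic polynomial is (x - 2)^2, so the factor x - 2 appears with exponent 2: the algebraic multiplicity is 2.

rank(A - 2I) = 1, so the eigenspace has dimension 2 - 1 = 1: the geometric multiplicity is 1.

Since 1 < 2, A is not diagonalizable.

algebraic multiplicity 2, geometric multiplicity 1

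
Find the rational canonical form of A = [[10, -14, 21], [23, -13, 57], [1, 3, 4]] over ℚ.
The invariant factors of A (the non-unit diagonal entries of the Smith normal form of xI - A over ℚ[x]) are (x - 3)(x^2 + 2x - 6), each dividing the next. The characteristic polynomial is their product, (x - 3)(x^2 + 2x - 6).

The rational canonical form is the block-diagonal matrix of companion matrices C(f_i):
R = [[0, 0, -18], [1, 0, 12], [0, 1, 1]].

Note the characteristic polynomial does not split into linear factors over ℚ, so A has no Jordan form over ℚ; the rational canonical form exists over any field.

R = [[0, 0, -18], [1, 0, 12], [0, 1, 1]]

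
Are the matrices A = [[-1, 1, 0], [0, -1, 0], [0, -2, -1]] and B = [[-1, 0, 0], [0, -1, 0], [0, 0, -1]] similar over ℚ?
Both have characteristic polynomial (x + 1)^3, but the minimal polynomial of A is (x + 1)^2 while the minimal polynomial of B is x + 1. The minimal polynomial is a similarity invariant, so A and B are not similar.

No.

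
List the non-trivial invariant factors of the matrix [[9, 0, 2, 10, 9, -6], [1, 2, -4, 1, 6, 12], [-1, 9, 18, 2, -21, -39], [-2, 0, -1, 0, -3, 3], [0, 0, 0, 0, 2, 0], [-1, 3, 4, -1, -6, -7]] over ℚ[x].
The Jordan structure of A has elementary divisors (x - 2), (x - 2), (x - 5)^2, (x - 5), (x - 5). Arranging the block sizes at each eigenvalue in decreasing order and taking row products gives the invariant factors.

Invariant factors (smallest first, each dividing the next): x - 5, (x - 5)(x - 2), (x - 5)^2(x - 2).

Check: the last factor (x - 5)^2(x - 2) is the minimal polynomial, and the product (x - 5)^4(x - 2)^2 is the characteristic polynomial.

x - 5, (x - 5)(x - 2), (x - 5)^2(x - 2)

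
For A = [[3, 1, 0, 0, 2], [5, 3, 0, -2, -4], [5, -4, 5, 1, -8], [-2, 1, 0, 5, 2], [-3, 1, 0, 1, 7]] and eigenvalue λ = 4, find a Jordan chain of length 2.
v_1 = [[0, 1, 2, 0, 0]]^T, v_2 = [[1, -1, -2, 1, 1]]^T

We seek v_1 ∈ ker((A - 4I)^2) \ ker(A - 4I), then set v_{i+1} = (A - 4I) v_i.

One such chain is v_1 = [[0, 1, 2, 0, 0]]^T, v_2 = [[1, -1, -2, 1, 1]]^T. Check: (A - 4I) v_2 = [[0, 0, 0, 0, 0]]^T = 0.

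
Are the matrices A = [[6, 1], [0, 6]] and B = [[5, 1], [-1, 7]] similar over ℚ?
Yes.

Two matrices over a field are similar if and only if they have the same invariant factors.

Both A and B have characteristic polynomial (x - 6)^2 and minimal polynomial (x - 6)^2. Computing further, both have invariant factors (x - 6)^2. Hence A and B are similar.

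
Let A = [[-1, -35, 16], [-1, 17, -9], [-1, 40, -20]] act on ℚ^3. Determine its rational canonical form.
The invariant factors of A (the non-unit diagonal entries of the Smith normal form of xI - A over ℚ[x]) are (x + 3)(x^2 + x + 1), each dividing the next. The characteristic polynomial is their product, (x + 3)(x^2 + x + 1).

The rational canonical form is the block-diagonal matrix of companion matrices C(f_i):
R = [[0, 0, -3], [1, 0, -4], [0, 1, -4]].

Note the characteristic polynomial does not split into linear factors over ℚ, so A has no Jordan form over ℚ; the rational canonical form exists over any field.

R = [[0, 0, -3], [1, 0, -4], [0, 1, -4]]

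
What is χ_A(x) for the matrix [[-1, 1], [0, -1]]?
χ_A(x) = (x + 1)^2

xI - A = [[x + 1, -1], [0, x + 1]].

Expanding det(xI - A) along the first row:
det(xI - A) = + (x + 1)·det([[x + 1]]) - (-1)·det([[0]]).

Evaluating gives χ_A(x) = x^2 + 2x + 1 = (x + 1)^2.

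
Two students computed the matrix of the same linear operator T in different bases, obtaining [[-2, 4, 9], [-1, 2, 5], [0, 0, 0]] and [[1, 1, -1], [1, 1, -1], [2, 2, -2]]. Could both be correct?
Both have characteristic polynomial x^3, but the minimal polynomial of A is x^3 while the minimal polynomial of B is x^2. The minimal polynomial is a similarity invariant, so A and B are not similar.

No.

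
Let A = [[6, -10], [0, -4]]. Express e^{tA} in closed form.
A has Jordan form J = [[-4, 0], [0, 6]] with A = PJP^{-1}, so e^{tA} = P e^{tJ} P^{-1}.

For a Jordan block J_k(λ), e^{tJ_k(λ)} = e^{λt} · (I + tN + t^2 N^2/2! + ... + t^{k-1} N^{k-1}/(k-1)!) where N is the nilpotent superdiagonal part.

Assembling the blocks and conjugating back gives the entries of e^{tA} as shown above.

e^{tA} = [[e^{6*t}, (1 - e^{10*t})*e^{-4*t}], [0, e^{-4*t}]]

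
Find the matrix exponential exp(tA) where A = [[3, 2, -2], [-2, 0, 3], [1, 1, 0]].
A has Jordan form J = [[1, 1, 0], [0, 1, 1], [0, 0, 1]] with A = PJP^{-1}, so e^{tA} = P e^{tJ} P^{-1}.

For a Jordan block J_k(λ), e^{tJ_k(λ)} = e^{λt} · (I + tN + t^2 N^2/2! + ... + t^{k-1} N^{k-1}/(k-1)!) where N is the nilpotent superdiagonal part.

Assembling the blocks and conjugating back gives the entries of e^{tA} as shown above.

e^{tA} = [[(-t^2 + 2*t + 1)*e^{t}, 2*t*e^{t}, 2*t*(t - 1)*e^{t}], [t*(t - 4)*e^{t}/2, (1 - t)*e^{t}, t*(3 - t)*e^{t}], [t*(2 - t)*e^{t}/2, t*e^{t}, (t^2 - t + 1)*e^{t}]]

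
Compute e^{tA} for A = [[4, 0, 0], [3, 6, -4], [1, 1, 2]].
A has Jordan form J = [[4, 1, 0], [0, 4, 1], [0, 0, 4]] with A = PJP^{-1}, so e^{tA} = P e^{tJ} P^{-1}.

For a Jordan block J_k(λ), e^{tJ_k(λ)} = e^{λt} · (I + tN + t^2 N^2/2! + ... + t^{k-1} N^{k-1}/(k-1)!) where N is the nilpotent superdiagonal part.

Assembling the blocks and conjugating back gives the entries of e^{tA} as shown above.

e^{tA} = [[e^{4*t}, 0, 0], [t*(t + 3)*e^{4*t}, (2*t + 1)*e^{4*t}, -4*t*e^{4*t}], [t*(t + 2)*e^{4*t}/2, t*e^{4*t}, (1 - 2*t)*e^{4*t}]]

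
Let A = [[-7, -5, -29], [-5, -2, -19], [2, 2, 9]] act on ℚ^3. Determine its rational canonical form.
R = [[0, 0, -1], [1, 0, -4], [0, 1, 0]]

The invariant factors of A (the non-unit diagonal entries of the Smith normal form of xI - A over ℚ[x]) are x^3 + 4x + 1, each dividing the next. The characteristic polynomial is their product, x^3 + 4x + 1.

The rational canonical form is the block-diagonal matrix of companion matrices C(f_i):
R = [[0, 0, -1], [1, 0, -4], [0, 1, 0]].

Note the characteristic polynomial does not split into linear factors over ℚ, so A has no Jordan form over ℚ; the rational canonical form exists over any field.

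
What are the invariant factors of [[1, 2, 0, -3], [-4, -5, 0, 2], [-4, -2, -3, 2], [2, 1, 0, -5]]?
x + 3, (x + 3)^3

The Jordan structure of A has elementary divisors (x + 3)^3, (x + 3). Arranging the block sizes at each eigenvalue in decreasing order and taking row products gives the invariant factors.

Invariant factors (smallest first, each dividing the next): x + 3, (x + 3)^3.

Check: the last factor (x + 3)^3 is the minimal polynomial, and the product (x + 3)^4 is the characteristic polynomial.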